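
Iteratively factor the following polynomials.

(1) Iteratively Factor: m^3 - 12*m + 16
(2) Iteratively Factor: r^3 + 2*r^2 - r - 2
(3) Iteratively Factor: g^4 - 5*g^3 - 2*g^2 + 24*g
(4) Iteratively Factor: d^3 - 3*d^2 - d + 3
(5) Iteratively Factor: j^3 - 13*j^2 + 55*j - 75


(1) = (m - 2)*(m^2 + 2*m - 8) = (m - 2)^2*(m + 4)
(2) = (r + 1)*(r^2 + r - 2) = (r + 1)*(r + 2)*(r - 1)
(3) = (g - 3)*(g^3 - 2*g^2 - 8*g) = g*(g - 3)*(g^2 - 2*g - 8) = g*(g - 3)*(g + 2)*(g - 4)
(4) = (d - 1)*(d^2 - 2*d - 3) = (d - 1)*(d + 1)*(d - 3)
(5) = (j - 5)*(j^2 - 8*j + 15) = (j - 5)*(j - 3)*(j - 5)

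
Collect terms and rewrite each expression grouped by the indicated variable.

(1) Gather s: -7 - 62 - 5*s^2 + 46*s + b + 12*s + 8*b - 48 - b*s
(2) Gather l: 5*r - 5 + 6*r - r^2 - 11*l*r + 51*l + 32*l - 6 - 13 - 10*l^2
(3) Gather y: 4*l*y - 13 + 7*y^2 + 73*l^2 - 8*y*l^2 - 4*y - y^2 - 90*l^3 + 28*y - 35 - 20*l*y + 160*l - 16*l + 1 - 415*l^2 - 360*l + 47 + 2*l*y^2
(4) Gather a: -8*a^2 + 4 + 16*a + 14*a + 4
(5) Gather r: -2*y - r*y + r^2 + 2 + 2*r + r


(1) = 9*b - 5*s^2 + s*(58 - b) - 117
(2) = -10*l^2 + l*(83 - 11*r) - r^2 + 11*r - 24
(3) = -90*l^3 - 342*l^2 - 216*l + y^2*(2*l + 6) + y*(-8*l^2 - 16*l + 24)
(4) = -8*a^2 + 30*a + 8
(5) = r^2 + r*(3 - y) - 2*y + 2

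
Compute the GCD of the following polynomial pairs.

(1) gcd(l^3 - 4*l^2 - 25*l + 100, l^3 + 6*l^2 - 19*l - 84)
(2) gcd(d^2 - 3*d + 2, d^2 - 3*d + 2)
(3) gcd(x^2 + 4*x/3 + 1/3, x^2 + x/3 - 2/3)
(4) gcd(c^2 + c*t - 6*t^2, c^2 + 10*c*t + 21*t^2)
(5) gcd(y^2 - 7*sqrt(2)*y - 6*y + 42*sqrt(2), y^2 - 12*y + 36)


(1) = gcd((l - 5)*(l - 4)*(l + 5), (l - 4)*(l + 3)*(l + 7)) = l - 4
(2) = d^2 - 3*d + 2
(3) = x + 1
(4) = c + 3*t
(5) = y - 6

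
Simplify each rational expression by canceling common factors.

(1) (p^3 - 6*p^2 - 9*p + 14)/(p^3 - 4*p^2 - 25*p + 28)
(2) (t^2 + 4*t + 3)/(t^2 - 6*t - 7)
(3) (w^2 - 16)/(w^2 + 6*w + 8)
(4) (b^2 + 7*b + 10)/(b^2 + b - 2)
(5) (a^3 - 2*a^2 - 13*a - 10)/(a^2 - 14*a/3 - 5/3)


(1) = (p + 2)/(p + 4)
(2) = (t + 3)/(t - 7)
(3) = (w - 4)/(w + 2)
(4) = (b + 5)/(b - 1)
(5) = (3*a^2 + 9*a + 6)/(3*a + 1)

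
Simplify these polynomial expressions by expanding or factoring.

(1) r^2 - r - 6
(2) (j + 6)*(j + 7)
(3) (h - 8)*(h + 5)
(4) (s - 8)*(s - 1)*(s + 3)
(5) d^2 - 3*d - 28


(1) = (r - 3)*(r + 2)
(2) = j^2 + 13*j + 42
(3) = h^2 - 3*h - 40
(4) = s^3 - 6*s^2 - 19*s + 24
(5) = (d - 7)*(d + 4)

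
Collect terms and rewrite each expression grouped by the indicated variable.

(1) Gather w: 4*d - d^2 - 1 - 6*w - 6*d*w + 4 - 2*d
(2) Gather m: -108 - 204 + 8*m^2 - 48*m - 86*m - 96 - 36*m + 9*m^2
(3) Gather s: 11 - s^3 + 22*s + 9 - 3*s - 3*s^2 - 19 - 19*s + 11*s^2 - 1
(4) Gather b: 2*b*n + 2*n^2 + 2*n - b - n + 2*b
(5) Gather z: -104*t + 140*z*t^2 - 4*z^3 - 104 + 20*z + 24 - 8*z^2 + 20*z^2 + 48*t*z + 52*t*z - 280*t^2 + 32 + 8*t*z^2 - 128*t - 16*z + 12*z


(1) = -d^2 + 2*d + w*(-6*d - 6) + 3
(2) = 17*m^2 - 170*m - 408
(3) = -s^3 + 8*s^2
(4) = b*(2*n + 1) + 2*n^2 + n
(5) = -280*t^2 - 232*t - 4*z^3 + z^2*(8*t + 12) + z*(140*t^2 + 100*t + 16) - 48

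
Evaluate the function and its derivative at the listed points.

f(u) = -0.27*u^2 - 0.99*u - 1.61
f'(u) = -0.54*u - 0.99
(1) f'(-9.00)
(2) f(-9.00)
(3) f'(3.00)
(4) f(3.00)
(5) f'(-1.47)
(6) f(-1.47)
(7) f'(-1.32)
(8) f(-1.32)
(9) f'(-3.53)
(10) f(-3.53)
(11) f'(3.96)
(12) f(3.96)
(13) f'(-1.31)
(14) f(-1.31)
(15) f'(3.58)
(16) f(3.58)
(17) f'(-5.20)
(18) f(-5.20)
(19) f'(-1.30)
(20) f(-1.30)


(1) = 3.87
(2) = -14.57
(3) = -2.61
(4) = -7.01
(5) = -0.20
(6) = -0.74
(7) = -0.28
(8) = -0.77
(9) = 0.92
(10) = -1.48
(11) = -3.13
(12) = -9.76
(13) = -0.28
(14) = -0.78
(15) = -2.92
(16) = -8.61
(17) = 1.82
(18) = -3.76
(19) = -0.29
(20) = -0.78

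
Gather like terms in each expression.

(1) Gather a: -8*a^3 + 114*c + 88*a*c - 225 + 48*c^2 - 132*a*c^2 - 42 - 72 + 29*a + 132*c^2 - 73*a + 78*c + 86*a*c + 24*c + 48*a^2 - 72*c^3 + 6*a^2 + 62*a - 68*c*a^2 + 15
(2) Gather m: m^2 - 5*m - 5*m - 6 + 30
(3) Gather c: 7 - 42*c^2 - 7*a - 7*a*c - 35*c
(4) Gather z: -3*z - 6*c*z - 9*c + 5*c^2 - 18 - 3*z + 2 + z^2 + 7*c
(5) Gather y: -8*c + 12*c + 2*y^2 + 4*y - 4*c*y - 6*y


(1) = -8*a^3 + a^2*(54 - 68*c) + a*(-132*c^2 + 174*c + 18) - 72*c^3 + 180*c^2 + 216*c - 324
(2) = m^2 - 10*m + 24
(3) = -7*a - 42*c^2 + c*(-7*a - 35) + 7
(4) = 5*c^2 - 2*c + z^2 + z*(-6*c - 6) - 16
(5) = 4*c + 2*y^2 + y*(-4*c - 2)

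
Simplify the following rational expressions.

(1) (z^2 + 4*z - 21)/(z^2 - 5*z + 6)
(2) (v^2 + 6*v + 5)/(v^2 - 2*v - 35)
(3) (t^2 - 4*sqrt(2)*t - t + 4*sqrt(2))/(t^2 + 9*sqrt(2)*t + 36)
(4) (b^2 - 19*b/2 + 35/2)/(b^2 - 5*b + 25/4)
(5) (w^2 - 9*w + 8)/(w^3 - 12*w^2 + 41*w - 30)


(1) = (z + 7)/(z - 2)
(2) = (v + 1)/(v - 7)
(3) = (t^2 + t*(-4*sqrt(2) - 1) + 4*sqrt(2))/(t^2 + 9*sqrt(2)*t + 36)
(4) = (2*b - 14)/(2*b - 5)
(5) = (w - 8)/(w^2 - 11*w + 30)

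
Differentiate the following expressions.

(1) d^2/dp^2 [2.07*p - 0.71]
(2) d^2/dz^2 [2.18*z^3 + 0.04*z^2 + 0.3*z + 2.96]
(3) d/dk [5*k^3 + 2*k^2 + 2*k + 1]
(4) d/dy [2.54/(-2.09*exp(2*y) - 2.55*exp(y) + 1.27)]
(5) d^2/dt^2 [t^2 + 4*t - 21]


(1) = 0
(2) = 13.08*z + 0.08
(3) = 15*k^2 + 4*k + 2
(4) = (10.6172*exp(y) + 6.477)*exp(y)/(2.09*exp(2*y) + 2.55*exp(y) - 1.27)^2
(5) = 2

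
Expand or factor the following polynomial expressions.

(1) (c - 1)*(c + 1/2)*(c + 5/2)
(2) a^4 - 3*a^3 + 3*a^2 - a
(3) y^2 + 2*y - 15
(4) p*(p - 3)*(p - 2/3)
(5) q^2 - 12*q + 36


(1) = c^3 + 2*c^2 - 7*c/4 - 5/4
(2) = a*(a - 1)^3
(3) = (y - 3)*(y + 5)
(4) = p^3 - 11*p^2/3 + 2*p
(5) = (q - 6)^2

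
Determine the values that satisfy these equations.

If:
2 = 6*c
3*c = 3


Then:
No Solution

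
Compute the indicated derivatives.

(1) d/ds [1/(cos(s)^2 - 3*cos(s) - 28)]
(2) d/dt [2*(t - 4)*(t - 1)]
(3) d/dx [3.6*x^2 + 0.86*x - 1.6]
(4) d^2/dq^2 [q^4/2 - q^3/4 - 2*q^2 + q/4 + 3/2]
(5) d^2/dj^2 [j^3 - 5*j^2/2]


(1) = (2*cos(s) - 3)*sin(s)/(sin(s)^2 + 3*cos(s) + 27)^2
(2) = 4*t - 10
(3) = 7.2*x + 0.86
(4) = 6*q^2 - 3*q/2 - 4
(5) = 6*j - 5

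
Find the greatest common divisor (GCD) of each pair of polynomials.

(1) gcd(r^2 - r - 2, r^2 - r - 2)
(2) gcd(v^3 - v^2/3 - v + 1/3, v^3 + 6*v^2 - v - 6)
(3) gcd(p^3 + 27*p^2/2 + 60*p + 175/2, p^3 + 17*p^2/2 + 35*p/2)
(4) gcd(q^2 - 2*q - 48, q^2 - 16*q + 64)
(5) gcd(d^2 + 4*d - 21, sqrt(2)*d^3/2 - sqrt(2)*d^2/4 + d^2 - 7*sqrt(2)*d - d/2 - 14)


(1) = gcd((r - 2)*(r + 1), (r - 2)*(r + 1)) = r^2 - r - 2
(2) = gcd((v - 1)*(v - 1/3)*(v + 1), (v - 1)*(v + 1)*(v + 6)) = v^2 - 1
(3) = p^2 + 17*p/2 + 35/2
(4) = q - 8
(5) = 1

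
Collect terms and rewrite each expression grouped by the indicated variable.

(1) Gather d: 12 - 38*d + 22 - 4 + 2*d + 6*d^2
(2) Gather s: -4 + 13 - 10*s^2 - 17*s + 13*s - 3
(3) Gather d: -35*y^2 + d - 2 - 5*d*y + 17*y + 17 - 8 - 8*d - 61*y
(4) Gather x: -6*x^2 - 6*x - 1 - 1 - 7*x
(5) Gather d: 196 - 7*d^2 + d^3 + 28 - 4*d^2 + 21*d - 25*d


(1) = 6*d^2 - 36*d + 30
(2) = -10*s^2 - 4*s + 6
(3) = d*(-5*y - 7) - 35*y^2 - 44*y + 7
(4) = -6*x^2 - 13*x - 2
(5) = d^3 - 11*d^2 - 4*d + 224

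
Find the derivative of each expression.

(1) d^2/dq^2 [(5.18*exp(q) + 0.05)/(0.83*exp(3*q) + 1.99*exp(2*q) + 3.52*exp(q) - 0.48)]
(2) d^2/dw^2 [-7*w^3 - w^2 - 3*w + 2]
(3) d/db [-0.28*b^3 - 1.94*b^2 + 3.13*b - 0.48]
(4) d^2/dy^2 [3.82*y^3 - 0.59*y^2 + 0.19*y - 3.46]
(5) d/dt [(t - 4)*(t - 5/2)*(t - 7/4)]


(1) = (14.274008*exp(6*q) + 25.977423*exp(5*q) - 39.113799*exp(4*q) - 8.372428*exp(3*q) + 30.917616*exp(2*q) + 9.562688*exp(q) + 1.277952)*exp(q)/(0.571787*exp(9*q) + 4.112733*exp(8*q) + 17.135433*exp(7*q) + 41.772487*exp(6*q) + 67.913856*exp(5*q) + 59.853936*exp(4*q) + 24.01408*exp(3*q) - 16.466688*exp(2*q) + 2.433024*exp(q) - 0.110592)
(2) = -42*w - 2
(3) = -0.84*b^2 - 3.88*b + 3.13
(4) = 22.92*y - 1.18
(5) = 3*t^2 - 33*t/2 + 171/8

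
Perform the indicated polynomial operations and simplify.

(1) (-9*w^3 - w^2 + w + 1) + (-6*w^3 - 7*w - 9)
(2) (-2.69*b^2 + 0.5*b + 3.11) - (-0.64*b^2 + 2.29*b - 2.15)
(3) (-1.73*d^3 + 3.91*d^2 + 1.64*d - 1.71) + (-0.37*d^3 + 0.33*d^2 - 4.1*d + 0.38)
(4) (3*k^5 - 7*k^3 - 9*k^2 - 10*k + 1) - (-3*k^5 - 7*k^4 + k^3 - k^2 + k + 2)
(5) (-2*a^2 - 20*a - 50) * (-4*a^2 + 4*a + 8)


(1) = -15*w^3 - w^2 - 6*w - 8
(2) = -2.05*b^2 - 1.79*b + 5.26
(3) = -2.1*d^3 + 4.24*d^2 - 2.46*d - 1.33
(4) = 6*k^5 + 7*k^4 - 8*k^3 - 8*k^2 - 11*k - 1
(5) = 8*a^4 + 72*a^3 + 104*a^2 - 360*a - 400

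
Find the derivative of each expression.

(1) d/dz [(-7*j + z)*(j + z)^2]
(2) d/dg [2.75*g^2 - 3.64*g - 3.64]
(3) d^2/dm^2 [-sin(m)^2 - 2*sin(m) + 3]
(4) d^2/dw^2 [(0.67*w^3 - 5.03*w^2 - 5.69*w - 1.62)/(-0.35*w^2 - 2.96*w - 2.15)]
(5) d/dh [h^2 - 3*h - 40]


(1) = (-13*j + 3*z)*(j + z)
(2) = 5.5*g - 3.64
(3) = 2*sin(m) - 2*cos(2*m)
(4) = (-19.760304*w^3 - 47.10303*w^2 - 34.20288*w + 0.029514)/(0.042875*w^6 + 1.0878*w^5 + 9.989805*w^4 + 39.298736*w^3 + 61.365945*w^2 + 41.0478*w + 9.938375)
(5) = 2*h - 3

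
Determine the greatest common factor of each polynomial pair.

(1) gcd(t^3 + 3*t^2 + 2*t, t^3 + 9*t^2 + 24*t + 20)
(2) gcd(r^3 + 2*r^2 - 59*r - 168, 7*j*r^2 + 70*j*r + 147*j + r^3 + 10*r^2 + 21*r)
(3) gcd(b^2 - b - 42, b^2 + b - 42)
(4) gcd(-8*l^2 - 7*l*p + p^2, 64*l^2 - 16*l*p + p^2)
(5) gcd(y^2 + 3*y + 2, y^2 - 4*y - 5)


(1) = t + 2
(2) = gcd((r - 8)*(r + 3)*(r + 7), (7*j + r)*(r + 3)*(r + 7)) = r^2 + 10*r + 21
(3) = 1
(4) = -8*l + p
(5) = gcd((y + 1)*(y + 2), (y - 5)*(y + 1)) = y + 1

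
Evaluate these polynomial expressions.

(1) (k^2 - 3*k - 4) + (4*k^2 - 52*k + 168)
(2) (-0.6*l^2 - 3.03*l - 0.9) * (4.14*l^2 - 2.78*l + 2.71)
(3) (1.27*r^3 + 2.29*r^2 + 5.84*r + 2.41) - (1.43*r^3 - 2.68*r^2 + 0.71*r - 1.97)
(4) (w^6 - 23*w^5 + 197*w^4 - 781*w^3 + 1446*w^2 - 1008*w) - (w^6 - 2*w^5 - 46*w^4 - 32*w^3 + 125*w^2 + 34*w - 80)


(1) = 5*k^2 - 55*k + 164
(2) = -2.484*l^4 - 10.8762*l^3 + 3.0714*l^2 - 5.7093*l - 2.439
(3) = -0.16*r^3 + 4.97*r^2 + 5.13*r + 4.38
(4) = -21*w^5 + 243*w^4 - 749*w^3 + 1321*w^2 - 1042*w + 80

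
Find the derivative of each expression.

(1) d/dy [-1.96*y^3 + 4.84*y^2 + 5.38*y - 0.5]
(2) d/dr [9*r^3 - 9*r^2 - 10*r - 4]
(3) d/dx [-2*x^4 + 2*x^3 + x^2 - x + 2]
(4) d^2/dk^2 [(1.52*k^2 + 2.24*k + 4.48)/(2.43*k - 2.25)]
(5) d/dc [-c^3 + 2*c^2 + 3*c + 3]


(1) = -5.88*y^2 + 9.68*y + 5.38
(2) = 27*r^2 - 18*r - 10
(3) = -8*x^3 + 6*x^2 + 2*x - 1
(4) = 92.792304/(14.348907*k^3 - 39.858075*k^2 + 36.905625*k - 11.390625)
(5) = -3*c^2 + 4*c + 3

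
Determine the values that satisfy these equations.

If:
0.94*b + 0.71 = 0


Then:
b = -0.76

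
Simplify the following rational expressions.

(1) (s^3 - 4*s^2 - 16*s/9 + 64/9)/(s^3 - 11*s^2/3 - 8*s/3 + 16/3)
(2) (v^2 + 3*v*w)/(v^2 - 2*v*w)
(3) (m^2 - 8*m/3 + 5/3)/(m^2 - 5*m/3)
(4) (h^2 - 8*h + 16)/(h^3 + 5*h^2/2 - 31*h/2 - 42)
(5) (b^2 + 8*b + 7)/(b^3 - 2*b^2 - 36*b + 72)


(1) = (3*s - 4)/(3*s - 3)
(2) = (v + 3*w)/(v - 2*w)
(3) = (m - 1)/m
(4) = (2*h - 8)/(2*h^2 + 13*h + 21)
(5) = (b^2 + 8*b + 7)/(b^3 - 2*b^2 - 36*b + 72)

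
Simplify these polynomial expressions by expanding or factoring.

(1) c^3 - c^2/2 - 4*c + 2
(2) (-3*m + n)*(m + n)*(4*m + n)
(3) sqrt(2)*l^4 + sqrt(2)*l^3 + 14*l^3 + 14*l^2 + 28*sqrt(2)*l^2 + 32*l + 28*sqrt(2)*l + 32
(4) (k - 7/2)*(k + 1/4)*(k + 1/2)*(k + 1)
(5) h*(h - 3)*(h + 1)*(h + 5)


(1) = (c - 2)*(c - 1/2)*(c + 2)
(2) = -12*m^3 - 11*m^2*n + 2*m*n^2 + n^3
(3) = (l + sqrt(2))*(l + 2*sqrt(2))*(l + 4*sqrt(2))*(sqrt(2)*l + sqrt(2))
(4) = k^4 - 7*k^3/4 - 21*k^2/4 - 47*k/16 - 7/16
(5) = h^4 + 3*h^3 - 13*h^2 - 15*h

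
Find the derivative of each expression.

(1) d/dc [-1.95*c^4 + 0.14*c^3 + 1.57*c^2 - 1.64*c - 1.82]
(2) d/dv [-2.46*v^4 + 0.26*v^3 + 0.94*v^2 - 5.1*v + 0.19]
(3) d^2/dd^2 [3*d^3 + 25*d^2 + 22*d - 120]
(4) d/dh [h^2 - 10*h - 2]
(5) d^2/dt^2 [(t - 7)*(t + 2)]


(1) = -7.8*c^3 + 0.42*c^2 + 3.14*c - 1.64
(2) = -9.84*v^3 + 0.78*v^2 + 1.88*v - 5.1
(3) = 18*d + 50
(4) = 2*h - 10
(5) = 2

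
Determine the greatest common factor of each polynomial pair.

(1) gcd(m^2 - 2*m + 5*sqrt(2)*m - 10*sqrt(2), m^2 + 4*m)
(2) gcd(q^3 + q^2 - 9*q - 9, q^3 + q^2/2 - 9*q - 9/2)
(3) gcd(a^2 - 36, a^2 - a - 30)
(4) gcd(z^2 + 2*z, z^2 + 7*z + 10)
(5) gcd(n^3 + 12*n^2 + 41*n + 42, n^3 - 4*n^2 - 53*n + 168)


(1) = 1
(2) = q^2 - 9
(3) = a - 6
(4) = gcd(z*(z + 2), (z + 2)*(z + 5)) = z + 2
(5) = gcd((n + 2)*(n + 3)*(n + 7), (n - 8)*(n - 3)*(n + 7)) = n + 7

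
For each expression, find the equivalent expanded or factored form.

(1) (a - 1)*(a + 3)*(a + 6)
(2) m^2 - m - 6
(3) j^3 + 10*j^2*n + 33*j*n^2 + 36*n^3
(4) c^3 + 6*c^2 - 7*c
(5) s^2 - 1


(1) = a^3 + 8*a^2 + 9*a - 18
(2) = (m - 3)*(m + 2)
(3) = (j + 3*n)^2*(j + 4*n)
(4) = c*(c - 1)*(c + 7)
(5) = (s - 1)*(s + 1)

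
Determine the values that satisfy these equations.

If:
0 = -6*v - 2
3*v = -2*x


Then:
v = -1/3
x = 1/2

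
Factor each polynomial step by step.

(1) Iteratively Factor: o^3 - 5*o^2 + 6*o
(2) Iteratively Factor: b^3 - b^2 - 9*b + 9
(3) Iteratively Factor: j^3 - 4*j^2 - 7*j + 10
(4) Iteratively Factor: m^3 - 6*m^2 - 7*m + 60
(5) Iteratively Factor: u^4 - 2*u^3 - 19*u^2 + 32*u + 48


(1) = (o)*(o^2 - 5*o + 6) = o*(o - 2)*(o - 3)
(2) = (b - 3)*(b^2 + 2*b - 3) = (b - 3)*(b + 3)*(b - 1)
(3) = (j - 1)*(j^2 - 3*j - 10) = (j - 1)*(j + 2)*(j - 5)
(4) = (m + 3)*(m^2 - 9*m + 20) = (m - 5)*(m + 3)*(m - 4)
(5) = (u - 4)*(u^3 + 2*u^2 - 11*u - 12) = (u - 4)*(u + 1)*(u^2 + u - 12) = (u - 4)*(u + 1)*(u + 4)*(u - 3)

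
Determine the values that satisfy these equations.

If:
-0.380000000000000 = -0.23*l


Then:
l = 1.65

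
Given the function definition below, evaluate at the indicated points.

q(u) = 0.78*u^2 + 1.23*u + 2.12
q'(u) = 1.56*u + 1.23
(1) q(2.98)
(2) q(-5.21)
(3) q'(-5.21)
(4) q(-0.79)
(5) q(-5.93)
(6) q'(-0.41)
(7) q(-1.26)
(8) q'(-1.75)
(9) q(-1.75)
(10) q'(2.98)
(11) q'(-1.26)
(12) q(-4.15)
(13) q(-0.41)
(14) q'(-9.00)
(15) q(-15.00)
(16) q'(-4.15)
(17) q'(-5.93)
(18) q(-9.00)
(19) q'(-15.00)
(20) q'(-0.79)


(1) = 12.71
(2) = 16.88
(3) = -6.90
(4) = 1.64
(5) = 22.25
(6) = 0.59
(7) = 1.81
(8) = -1.50
(9) = 2.36
(10) = 5.88
(11) = -0.74
(12) = 10.45
(13) = 1.75
(14) = -12.81
(15) = 159.17
(16) = -5.24
(17) = -8.02
(18) = 54.23
(19) = -22.17
(20) = -0.00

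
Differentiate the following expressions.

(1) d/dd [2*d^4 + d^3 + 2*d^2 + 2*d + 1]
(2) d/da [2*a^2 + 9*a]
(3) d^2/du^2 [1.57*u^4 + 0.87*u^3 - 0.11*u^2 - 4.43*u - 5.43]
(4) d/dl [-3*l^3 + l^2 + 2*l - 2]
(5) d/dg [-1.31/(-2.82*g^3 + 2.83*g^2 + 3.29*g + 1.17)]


(1) = 8*d^3 + 3*d^2 + 4*d + 2
(2) = 4*a + 9
(3) = 18.84*u^2 + 5.22*u - 0.22
(4) = -9*l^2 + 2*l + 2
(5) = (-11.0826*g^2 + 7.4146*g + 4.3099)/(-2.82*g^3 + 2.83*g^2 + 3.29*g + 1.17)^2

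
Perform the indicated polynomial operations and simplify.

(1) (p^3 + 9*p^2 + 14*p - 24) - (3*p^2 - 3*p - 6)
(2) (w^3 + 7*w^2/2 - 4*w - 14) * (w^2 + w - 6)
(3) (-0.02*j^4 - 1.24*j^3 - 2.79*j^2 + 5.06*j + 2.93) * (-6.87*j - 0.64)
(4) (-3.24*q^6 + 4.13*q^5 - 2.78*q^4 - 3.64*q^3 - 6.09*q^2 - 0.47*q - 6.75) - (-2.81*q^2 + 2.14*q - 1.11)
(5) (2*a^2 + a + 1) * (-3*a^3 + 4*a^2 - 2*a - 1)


(1) = p^3 + 6*p^2 + 17*p - 18
(2) = w^5 + 9*w^4/2 - 13*w^3/2 - 39*w^2 + 10*w + 84
(3) = 0.1374*j^5 + 8.5316*j^4 + 19.9609*j^3 - 32.9766*j^2 - 23.3675*j - 1.8752
(4) = -3.24*q^6 + 4.13*q^5 - 2.78*q^4 - 3.64*q^3 - 3.28*q^2 - 2.61*q - 5.64
(5) = -6*a^5 + 5*a^4 - 3*a^3 - 3*a - 1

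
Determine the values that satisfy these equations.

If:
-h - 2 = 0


Then:
h = -2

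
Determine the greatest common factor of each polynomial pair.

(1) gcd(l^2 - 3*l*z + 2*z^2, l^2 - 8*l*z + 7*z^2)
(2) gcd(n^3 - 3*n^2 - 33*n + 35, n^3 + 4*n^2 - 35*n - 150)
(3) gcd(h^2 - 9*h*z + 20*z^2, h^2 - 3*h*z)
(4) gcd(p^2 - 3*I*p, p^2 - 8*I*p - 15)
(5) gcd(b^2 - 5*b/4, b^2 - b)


(1) = -l + z
(2) = gcd((n - 7)*(n - 1)*(n + 5), (n - 6)*(n + 5)^2) = n + 5
(3) = gcd((h - 5*z)*(h - 4*z), h*(h - 3*z)) = 1
(4) = gcd(p*(p - 3*I), (p - 5*I)*(p - 3*I)) = p - 3*I
(5) = b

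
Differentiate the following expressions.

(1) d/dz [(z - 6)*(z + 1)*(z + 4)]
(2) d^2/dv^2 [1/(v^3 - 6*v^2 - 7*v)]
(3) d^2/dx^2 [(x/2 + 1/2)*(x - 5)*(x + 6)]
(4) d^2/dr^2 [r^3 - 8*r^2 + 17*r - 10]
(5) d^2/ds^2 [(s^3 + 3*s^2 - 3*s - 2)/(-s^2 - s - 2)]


(1) = 3*z^2 - 2*z - 26
(2) = 2*(3*v*(2 - v)*(-v^2 + 6*v + 7) - (-3*v^2 + 12*v + 7)^2)/(v^3*(-v^2 + 6*v + 7)^3)
(3) = 3*x + 2
(4) = 6*r - 16
(5) = 2*(7*s^3 + 18*s^2 - 24*s - 20)/(s^6 + 3*s^5 + 9*s^4 + 13*s^3 + 18*s^2 + 12*s + 8)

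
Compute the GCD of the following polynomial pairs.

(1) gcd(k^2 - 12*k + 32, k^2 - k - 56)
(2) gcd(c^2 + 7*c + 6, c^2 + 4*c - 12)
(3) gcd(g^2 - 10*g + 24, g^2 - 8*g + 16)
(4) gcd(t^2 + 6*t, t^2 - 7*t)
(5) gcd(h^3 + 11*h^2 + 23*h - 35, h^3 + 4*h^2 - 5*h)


(1) = k - 8
(2) = gcd((c + 1)*(c + 6), (c - 2)*(c + 6)) = c + 6
(3) = g - 4
(4) = t
(5) = h^2 + 4*h - 5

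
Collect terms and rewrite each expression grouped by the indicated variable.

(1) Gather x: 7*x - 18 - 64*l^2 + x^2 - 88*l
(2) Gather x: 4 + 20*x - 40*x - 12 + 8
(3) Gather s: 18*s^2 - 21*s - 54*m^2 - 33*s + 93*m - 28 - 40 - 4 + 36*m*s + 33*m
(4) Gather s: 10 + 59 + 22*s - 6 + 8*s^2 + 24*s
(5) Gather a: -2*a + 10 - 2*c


(1) = -64*l^2 - 88*l + x^2 + 7*x - 18
(2) = -20*x
(3) = -54*m^2 + 126*m + 18*s^2 + s*(36*m - 54) - 72
(4) = 8*s^2 + 46*s + 63
(5) = -2*a - 2*c + 10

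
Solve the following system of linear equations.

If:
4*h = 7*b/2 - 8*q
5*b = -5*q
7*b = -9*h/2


Then:
b = 0
h = 0
q = 0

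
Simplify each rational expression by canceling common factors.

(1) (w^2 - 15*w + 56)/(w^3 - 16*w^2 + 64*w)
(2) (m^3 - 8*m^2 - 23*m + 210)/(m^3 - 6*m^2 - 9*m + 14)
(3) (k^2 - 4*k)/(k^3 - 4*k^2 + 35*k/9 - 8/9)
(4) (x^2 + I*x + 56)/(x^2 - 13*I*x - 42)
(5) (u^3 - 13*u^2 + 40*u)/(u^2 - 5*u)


(1) = (w - 7)/(w^2 - 8*w)
(2) = (m^2 - m - 30)/(m^2 + m - 2)
(3) = (9*k^2 - 36*k)/(9*k^3 - 36*k^2 + 35*k - 8)
(4) = (x + 8*I)/(x - 6*I)
(5) = u - 8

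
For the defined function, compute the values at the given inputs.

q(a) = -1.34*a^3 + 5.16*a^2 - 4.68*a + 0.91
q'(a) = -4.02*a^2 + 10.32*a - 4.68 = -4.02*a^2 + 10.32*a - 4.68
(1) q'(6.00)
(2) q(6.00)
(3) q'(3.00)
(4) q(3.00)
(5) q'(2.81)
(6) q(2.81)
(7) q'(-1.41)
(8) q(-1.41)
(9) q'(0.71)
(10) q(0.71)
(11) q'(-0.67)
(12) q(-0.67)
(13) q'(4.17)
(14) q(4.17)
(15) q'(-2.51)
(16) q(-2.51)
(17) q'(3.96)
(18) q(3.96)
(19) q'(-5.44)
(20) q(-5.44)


(1) = -87.48
(2) = -130.85
(3) = -9.90
(4) = -2.87
(5) = -7.42
(6) = -1.23
(7) = -27.22
(8) = 21.52
(9) = 0.62
(10) = -0.29
(11) = -13.40
(12) = 6.76
(13) = -31.55
(14) = -26.04
(15) = -55.91
(16) = 66.36
(17) = -26.85
(18) = -19.92
(19) = -179.79
(20) = 394.80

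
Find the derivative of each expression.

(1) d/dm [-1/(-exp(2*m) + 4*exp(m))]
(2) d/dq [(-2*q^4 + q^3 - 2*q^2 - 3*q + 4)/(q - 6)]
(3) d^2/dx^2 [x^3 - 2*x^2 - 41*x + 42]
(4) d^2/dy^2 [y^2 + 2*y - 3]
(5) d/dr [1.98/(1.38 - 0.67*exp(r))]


(1) = 2*(2 - exp(m))*exp(-m)/(exp(m) - 4)^2
(2) = 2*(-3*q^4 + 25*q^3 - 10*q^2 + 12*q + 7)/(q^2 - 12*q + 36)
(3) = 6*x - 4
(4) = 2
(5) = 1.3266*exp(r)/(0.67*exp(r) - 1.38)^2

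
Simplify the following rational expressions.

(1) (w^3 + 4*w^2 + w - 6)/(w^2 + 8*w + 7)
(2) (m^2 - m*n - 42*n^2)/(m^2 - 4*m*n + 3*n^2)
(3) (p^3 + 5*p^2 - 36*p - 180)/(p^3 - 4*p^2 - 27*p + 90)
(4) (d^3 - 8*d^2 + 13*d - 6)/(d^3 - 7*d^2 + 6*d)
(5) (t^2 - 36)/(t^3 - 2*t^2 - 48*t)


(1) = (w^3 + 4*w^2 + w - 6)/(w^2 + 8*w + 7)
(2) = (m^2 - m*n - 42*n^2)/(m^2 - 4*m*n + 3*n^2)
(3) = (p + 6)/(p - 3)
(4) = (d - 1)/d
(5) = (t - 6)/(t^2 - 8*t)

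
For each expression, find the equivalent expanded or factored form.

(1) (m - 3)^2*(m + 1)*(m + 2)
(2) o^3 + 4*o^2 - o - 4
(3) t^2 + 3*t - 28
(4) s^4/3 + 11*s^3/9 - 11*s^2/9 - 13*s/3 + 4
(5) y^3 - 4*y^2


(1) = m^4 - 3*m^3 - 7*m^2 + 15*m + 18
(2) = (o - 1)*(o + 1)*(o + 4)
(3) = (t - 4)*(t + 7)
(4) = (s/3 + 1)*(s - 4/3)*(s - 1)*(s + 3)
(5) = y^2*(y - 4)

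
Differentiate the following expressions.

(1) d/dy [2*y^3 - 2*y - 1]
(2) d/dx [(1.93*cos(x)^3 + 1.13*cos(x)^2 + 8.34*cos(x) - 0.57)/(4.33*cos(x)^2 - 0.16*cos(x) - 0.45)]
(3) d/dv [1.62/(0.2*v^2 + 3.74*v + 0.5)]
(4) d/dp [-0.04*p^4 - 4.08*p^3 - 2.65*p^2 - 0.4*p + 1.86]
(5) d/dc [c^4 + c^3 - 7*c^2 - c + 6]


(1) = 6*y^2 - 2
(2) = (-8.3569*cos(x)^4 + 0.6176*cos(x)^3 + 38.8985*cos(x)^2 - 3.9192*cos(x) + 3.8442)*sin(x)/(18.7489*cos(x)^4 - 1.3856*cos(x)^3 - 3.8714*cos(x)^2 + 0.144*cos(x) + 0.2025)
(3) = (-0.648*v - 6.0588)/(0.2*v^2 + 3.74*v + 0.5)^2
(4) = -0.16*p^3 - 12.24*p^2 - 5.3*p - 0.4
(5) = 4*c^3 + 3*c^2 - 14*c - 1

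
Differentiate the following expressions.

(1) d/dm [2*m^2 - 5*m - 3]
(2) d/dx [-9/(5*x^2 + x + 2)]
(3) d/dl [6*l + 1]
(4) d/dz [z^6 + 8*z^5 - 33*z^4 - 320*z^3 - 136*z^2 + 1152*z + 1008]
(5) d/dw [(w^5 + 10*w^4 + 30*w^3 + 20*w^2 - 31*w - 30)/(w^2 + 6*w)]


(1) = 4*m - 5
(2) = 9*(10*x + 1)/(5*x^2 + x + 2)^2
(3) = 6
(4) = 6*z^5 + 40*z^4 - 132*z^3 - 960*z^2 - 272*z + 1152
(5) = (3*w^6 + 44*w^5 + 210*w^4 + 360*w^3 + 151*w^2 + 60*w + 180)/(w^2*(w^2 + 12*w + 36))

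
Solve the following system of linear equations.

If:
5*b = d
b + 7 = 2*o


Then:
b = 2*o - 7
d = 10*o - 35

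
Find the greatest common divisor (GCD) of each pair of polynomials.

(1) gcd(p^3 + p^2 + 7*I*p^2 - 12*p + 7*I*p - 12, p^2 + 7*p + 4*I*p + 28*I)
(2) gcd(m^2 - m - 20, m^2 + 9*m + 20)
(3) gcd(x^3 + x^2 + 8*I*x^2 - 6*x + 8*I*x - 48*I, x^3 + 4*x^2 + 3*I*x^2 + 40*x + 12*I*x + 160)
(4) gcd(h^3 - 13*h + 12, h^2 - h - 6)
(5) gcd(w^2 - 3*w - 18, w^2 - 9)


(1) = gcd((p + 1)*(p + 3*I)*(p + 4*I), (p + 7)*(p + 4*I)) = p + 4*I
(2) = m + 4
(3) = gcd((x - 2)*(x + 3)*(x + 8*I), (x + 4)*(x - 5*I)*(x + 8*I)) = x + 8*I
(4) = h - 3
(5) = w + 3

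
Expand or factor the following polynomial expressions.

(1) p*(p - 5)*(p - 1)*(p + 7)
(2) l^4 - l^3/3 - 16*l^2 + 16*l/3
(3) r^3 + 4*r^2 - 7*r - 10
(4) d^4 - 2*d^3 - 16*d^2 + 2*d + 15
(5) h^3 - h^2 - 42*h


(1) = p^4 + p^3 - 37*p^2 + 35*p
(2) = l*(l - 4)*(l - 1/3)*(l + 4)
(3) = (r - 2)*(r + 1)*(r + 5)
(4) = (d - 5)*(d - 1)*(d + 1)*(d + 3)
(5) = h*(h - 7)*(h + 6)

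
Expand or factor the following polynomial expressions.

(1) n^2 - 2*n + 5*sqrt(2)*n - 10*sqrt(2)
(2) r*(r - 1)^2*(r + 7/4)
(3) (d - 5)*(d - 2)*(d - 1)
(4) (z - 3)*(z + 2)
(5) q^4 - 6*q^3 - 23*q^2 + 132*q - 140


(1) = (n - 2)*(n + 5*sqrt(2))
(2) = r^4 - r^3/4 - 5*r^2/2 + 7*r/4
(3) = d^3 - 8*d^2 + 17*d - 10
(4) = z^2 - z - 6
(5) = (q - 7)*(q - 2)^2*(q + 5)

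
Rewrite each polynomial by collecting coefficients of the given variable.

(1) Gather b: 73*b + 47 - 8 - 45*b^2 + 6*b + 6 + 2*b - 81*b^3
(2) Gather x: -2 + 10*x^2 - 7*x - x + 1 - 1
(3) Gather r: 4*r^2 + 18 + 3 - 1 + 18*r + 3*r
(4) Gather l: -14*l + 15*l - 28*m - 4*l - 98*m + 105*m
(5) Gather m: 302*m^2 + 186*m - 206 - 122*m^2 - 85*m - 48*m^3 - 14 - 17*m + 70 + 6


(1) = -81*b^3 - 45*b^2 + 81*b + 45
(2) = 10*x^2 - 8*x - 2
(3) = 4*r^2 + 21*r + 20
(4) = -3*l - 21*m
(5) = -48*m^3 + 180*m^2 + 84*m - 144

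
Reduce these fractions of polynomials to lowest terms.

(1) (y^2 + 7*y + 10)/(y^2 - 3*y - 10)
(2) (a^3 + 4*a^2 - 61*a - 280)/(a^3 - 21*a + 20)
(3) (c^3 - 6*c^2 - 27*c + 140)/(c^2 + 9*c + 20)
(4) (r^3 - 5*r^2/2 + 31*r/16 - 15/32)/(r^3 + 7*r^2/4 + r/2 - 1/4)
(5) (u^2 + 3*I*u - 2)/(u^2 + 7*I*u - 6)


(1) = (y + 5)/(y - 5)
(2) = (a^2 - a - 56)/(a^2 - 5*a + 4)
(3) = (c^2 - 11*c + 28)/(c + 4)
(4) = (32*r^3 - 80*r^2 + 62*r - 15)/(32*r^3 + 56*r^2 + 16*r - 8)
(5) = (u + 2*I)/(u + 6*I)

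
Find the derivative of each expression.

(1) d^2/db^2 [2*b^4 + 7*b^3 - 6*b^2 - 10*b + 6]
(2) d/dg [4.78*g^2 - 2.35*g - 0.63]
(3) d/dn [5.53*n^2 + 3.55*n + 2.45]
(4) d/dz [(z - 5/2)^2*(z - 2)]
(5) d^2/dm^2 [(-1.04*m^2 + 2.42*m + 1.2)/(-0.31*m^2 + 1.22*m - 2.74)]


(1) = 24*b^2 + 42*b - 12
(2) = 9.56*g - 2.35
(3) = 11.06*n + 3.55
(4) = (2*z - 5)*(6*z - 13)/4
(5) = (0.321532*m^3 - 5.992176*m^2 + 15.056328*m - 2.096944)/(0.029791*m^6 - 0.351726*m^5 + 2.174154*m^4 - 8.033456*m^3 + 19.216716*m^2 - 27.477816*m + 20.570824)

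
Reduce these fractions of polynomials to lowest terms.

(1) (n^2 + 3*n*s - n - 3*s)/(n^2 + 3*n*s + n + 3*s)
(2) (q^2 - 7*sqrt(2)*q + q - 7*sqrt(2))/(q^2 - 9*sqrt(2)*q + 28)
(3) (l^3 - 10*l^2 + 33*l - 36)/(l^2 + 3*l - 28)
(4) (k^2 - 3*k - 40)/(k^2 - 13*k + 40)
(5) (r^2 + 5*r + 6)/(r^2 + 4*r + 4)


(1) = (n - 1)/(n + 1)
(2) = (q + 1)/(q - 2*sqrt(2))
(3) = (l^2 - 6*l + 9)/(l + 7)
(4) = (k + 5)/(k - 5)
(5) = (r + 3)/(r + 2)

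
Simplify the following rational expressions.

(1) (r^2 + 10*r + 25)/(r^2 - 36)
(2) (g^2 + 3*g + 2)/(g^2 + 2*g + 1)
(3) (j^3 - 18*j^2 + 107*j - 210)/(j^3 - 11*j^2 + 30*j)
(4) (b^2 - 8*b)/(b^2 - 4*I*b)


(1) = (r^2 + 10*r + 25)/(r^2 - 36)
(2) = (g + 2)/(g + 1)
(3) = (j - 7)/j
(4) = (b - 8)/(b - 4*I)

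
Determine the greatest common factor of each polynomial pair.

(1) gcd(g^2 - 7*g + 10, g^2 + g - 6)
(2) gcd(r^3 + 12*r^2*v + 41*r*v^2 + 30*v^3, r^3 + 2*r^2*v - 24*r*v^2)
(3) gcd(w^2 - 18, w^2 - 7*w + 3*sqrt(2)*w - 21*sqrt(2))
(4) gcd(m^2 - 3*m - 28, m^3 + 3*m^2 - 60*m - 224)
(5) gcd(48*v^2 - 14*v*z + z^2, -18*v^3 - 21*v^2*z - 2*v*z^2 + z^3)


(1) = gcd((g - 5)*(g - 2), (g - 2)*(g + 3)) = g - 2
(2) = r + 6*v
(3) = w + 3*sqrt(2)
(4) = gcd((m - 7)*(m + 4), (m - 8)*(m + 4)*(m + 7)) = m + 4
(5) = -6*v + z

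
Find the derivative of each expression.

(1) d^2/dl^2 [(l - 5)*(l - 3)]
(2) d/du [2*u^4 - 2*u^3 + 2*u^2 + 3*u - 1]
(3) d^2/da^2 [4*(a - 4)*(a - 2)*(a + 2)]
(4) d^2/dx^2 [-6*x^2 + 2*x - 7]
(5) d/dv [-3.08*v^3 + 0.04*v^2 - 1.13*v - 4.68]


(1) = 2
(2) = 8*u^3 - 6*u^2 + 4*u + 3
(3) = 24*a - 32
(4) = -12
(5) = -9.24*v^2 + 0.08*v - 1.13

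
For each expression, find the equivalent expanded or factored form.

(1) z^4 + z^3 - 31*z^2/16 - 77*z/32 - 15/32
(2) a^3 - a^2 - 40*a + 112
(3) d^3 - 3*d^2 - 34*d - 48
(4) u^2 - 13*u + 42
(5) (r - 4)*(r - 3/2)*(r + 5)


(1) = (z - 3/2)*(z + 1/4)*(z + 1)*(z + 5/4)
(2) = (a - 4)^2*(a + 7)
(3) = (d - 8)*(d + 2)*(d + 3)
(4) = (u - 7)*(u - 6)
(5) = r^3 - r^2/2 - 43*r/2 + 30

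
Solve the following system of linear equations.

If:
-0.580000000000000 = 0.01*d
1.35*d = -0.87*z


Then:
d = -58.00
z = 90.00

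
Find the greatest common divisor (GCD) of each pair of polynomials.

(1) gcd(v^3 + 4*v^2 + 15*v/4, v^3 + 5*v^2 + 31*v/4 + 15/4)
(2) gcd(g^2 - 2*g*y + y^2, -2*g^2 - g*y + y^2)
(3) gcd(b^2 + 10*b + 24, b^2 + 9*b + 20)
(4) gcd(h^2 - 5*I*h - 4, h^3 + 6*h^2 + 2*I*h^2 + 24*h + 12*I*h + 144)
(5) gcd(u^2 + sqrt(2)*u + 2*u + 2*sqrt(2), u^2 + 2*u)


(1) = v^2 + 4*v + 15/4
(2) = 1
(3) = gcd((b + 4)*(b + 6), (b + 4)*(b + 5)) = b + 4
(4) = h - 4*I
(5) = gcd((u + 2)*(u + sqrt(2)), u*(u + 2)) = u + 2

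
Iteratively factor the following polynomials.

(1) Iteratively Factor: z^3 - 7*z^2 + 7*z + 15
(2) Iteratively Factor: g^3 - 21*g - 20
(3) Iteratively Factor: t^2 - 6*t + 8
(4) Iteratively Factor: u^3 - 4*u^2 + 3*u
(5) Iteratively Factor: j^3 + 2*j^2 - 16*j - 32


(1) = (z - 5)*(z^2 - 2*z - 3) = (z - 5)*(z + 1)*(z - 3)
(2) = (g + 1)*(g^2 - g - 20) = (g + 1)*(g + 4)*(g - 5)
(3) = (t - 4)*(t - 2)
(4) = (u - 3)*(u^2 - u) = u*(u - 3)*(u - 1)
(5) = (j + 2)*(j^2 - 16) = (j + 2)*(j + 4)*(j - 4)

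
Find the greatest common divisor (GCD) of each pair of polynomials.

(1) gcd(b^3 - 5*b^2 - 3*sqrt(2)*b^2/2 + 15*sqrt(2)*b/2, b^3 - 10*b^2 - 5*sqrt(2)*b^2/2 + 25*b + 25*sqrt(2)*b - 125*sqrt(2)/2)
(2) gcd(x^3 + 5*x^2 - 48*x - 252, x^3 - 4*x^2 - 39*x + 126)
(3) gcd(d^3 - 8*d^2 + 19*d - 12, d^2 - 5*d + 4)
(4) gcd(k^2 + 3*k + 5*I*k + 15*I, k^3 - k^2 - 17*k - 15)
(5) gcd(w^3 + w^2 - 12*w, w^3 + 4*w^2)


(1) = gcd(b*(b - 5)*(b - 3*sqrt(2)/2), (b - 5)^2*(b - 5*sqrt(2)/2)) = b - 5
(2) = x^2 - x - 42
(3) = d^2 - 5*d + 4
(4) = gcd((k + 3)*(k + 5*I), (k - 5)*(k + 1)*(k + 3)) = k + 3
(5) = gcd(w*(w - 3)*(w + 4), w^2*(w + 4)) = w^2 + 4*w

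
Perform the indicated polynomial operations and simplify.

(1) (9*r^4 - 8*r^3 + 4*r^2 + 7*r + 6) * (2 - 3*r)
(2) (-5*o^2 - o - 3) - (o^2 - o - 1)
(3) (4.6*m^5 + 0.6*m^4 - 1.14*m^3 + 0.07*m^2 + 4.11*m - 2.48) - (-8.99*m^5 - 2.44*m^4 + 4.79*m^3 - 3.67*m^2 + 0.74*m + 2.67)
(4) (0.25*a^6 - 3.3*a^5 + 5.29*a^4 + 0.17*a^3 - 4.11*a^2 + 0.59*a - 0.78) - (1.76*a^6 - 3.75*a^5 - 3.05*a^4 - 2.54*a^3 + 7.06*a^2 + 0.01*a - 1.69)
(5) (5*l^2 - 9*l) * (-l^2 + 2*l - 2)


(1) = -27*r^5 + 42*r^4 - 28*r^3 - 13*r^2 - 4*r + 12
(2) = -6*o^2 - 2
(3) = 13.59*m^5 + 3.04*m^4 - 5.93*m^3 + 3.74*m^2 + 3.37*m - 5.15
(4) = -1.51*a^6 + 0.45*a^5 + 8.34*a^4 + 2.71*a^3 - 11.17*a^2 + 0.58*a + 0.91
(5) = -5*l^4 + 19*l^3 - 28*l^2 + 18*l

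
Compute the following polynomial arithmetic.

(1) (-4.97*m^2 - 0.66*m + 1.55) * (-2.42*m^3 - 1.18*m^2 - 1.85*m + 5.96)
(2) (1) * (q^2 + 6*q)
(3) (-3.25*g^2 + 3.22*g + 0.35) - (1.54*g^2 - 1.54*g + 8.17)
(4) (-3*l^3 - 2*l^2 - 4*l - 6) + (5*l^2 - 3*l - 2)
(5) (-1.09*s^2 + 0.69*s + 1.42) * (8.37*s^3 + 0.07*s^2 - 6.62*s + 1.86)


(1) = 12.0274*m^5 + 7.4618*m^4 + 6.2223*m^3 - 30.2292*m^2 - 6.8011*m + 9.238
(2) = q^2 + 6*q
(3) = -4.79*g^2 + 4.76*g - 7.82
(4) = -3*l^3 + 3*l^2 - 7*l - 8
(5) = -9.1233*s^5 + 5.699*s^4 + 19.1495*s^3 - 6.4958*s^2 - 8.117*s + 2.6412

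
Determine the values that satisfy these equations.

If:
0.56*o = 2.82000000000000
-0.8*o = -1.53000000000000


Then:
No Solution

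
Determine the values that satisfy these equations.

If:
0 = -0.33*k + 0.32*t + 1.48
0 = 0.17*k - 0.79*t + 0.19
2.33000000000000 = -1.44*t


Then:
No Solution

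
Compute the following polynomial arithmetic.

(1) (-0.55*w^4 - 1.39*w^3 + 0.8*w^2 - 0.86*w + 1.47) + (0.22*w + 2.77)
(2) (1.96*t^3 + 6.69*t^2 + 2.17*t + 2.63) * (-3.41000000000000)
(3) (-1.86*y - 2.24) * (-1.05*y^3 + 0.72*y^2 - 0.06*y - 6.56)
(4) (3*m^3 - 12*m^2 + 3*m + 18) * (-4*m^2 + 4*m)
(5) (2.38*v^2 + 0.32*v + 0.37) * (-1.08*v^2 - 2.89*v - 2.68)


(1) = -0.55*w^4 - 1.39*w^3 + 0.8*w^2 - 0.64*w + 4.24
(2) = -6.6836*t^3 - 22.8129*t^2 - 7.3997*t - 8.9683
(3) = 1.953*y^4 + 1.0128*y^3 - 1.5012*y^2 + 12.336*y + 14.6944
(4) = -12*m^5 + 60*m^4 - 60*m^3 - 60*m^2 + 72*m
(5) = -2.5704*v^4 - 7.2238*v^3 - 7.7028*v^2 - 1.9269*v - 0.9916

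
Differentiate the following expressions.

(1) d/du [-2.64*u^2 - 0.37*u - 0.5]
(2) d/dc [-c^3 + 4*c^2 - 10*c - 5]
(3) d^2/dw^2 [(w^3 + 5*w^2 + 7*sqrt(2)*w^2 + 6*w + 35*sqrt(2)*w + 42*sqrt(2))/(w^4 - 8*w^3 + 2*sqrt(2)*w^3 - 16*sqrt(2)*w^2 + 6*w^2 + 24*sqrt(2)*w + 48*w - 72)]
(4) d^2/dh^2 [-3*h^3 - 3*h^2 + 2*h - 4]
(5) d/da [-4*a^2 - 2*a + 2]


(1) = -5.28*u - 0.37
(2) = -3*c^2 + 8*c - 10
(3) = 2*(w^9 + 15*w^8 + 21*sqrt(2)*w^8 - 18*w^7 + 120*sqrt(2)*w^7 - 1650*sqrt(2)*w^6 + 618*w^6 - 7884*w^5 - 162*sqrt(2)*w^5 + 2472*w^4 + 20100*sqrt(2)*w^4 + 4732*sqrt(2)*w^3 + 109704*w^3 - 78264*sqrt(2)*w^2 - 85104*w^2 - 339552*w - 108432*sqrt(2)*w + 264384 + 330912*sqrt(2))/(w^12 - 24*w^11 + 6*sqrt(2)*w^11 - 144*sqrt(2)*w^10 + 234*w^10 - 1232*w^9 + 1312*sqrt(2)*w^9 - 5184*sqrt(2)*w^8 + 4068*w^8 - 9120*w^7 + 3864*sqrt(2)*w^7 + 9720*w^6 + 35008*sqrt(2)*w^6 - 93600*sqrt(2)*w^5 + 23616*w^5 - 137376*w^4 - 41472*sqrt(2)*w^4 + 359424*w^3 + 494208*sqrt(2)*w^3 - 746496*sqrt(2)*w^2 - 653184*w^2 + 373248*sqrt(2)*w + 746496*w - 373248)
(4) = -18*h - 6
(5) = -8*a - 2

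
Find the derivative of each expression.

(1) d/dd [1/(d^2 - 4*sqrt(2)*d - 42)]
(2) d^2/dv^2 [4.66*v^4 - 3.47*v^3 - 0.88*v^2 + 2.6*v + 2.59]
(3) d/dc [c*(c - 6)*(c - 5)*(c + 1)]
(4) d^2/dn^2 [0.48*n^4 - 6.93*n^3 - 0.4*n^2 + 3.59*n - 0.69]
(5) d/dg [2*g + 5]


(1) = 2*(-d + 2*sqrt(2))/(-d^2 + 4*sqrt(2)*d + 42)^2
(2) = 55.92*v^2 - 20.82*v - 1.76
(3) = 4*c^3 - 30*c^2 + 38*c + 30
(4) = 5.76*n^2 - 41.58*n - 0.8
(5) = 2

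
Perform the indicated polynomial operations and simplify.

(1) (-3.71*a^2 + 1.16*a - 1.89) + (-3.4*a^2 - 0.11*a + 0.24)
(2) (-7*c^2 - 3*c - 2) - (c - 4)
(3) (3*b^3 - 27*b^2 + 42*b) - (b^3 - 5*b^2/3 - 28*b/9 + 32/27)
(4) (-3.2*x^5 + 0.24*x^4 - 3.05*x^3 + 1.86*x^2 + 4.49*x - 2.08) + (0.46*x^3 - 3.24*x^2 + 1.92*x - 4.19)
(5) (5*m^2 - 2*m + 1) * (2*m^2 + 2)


(1) = -7.11*a^2 + 1.05*a - 1.65
(2) = -7*c^2 - 4*c + 2
(3) = 2*b^3 - 76*b^2/3 + 406*b/9 - 32/27
(4) = -3.2*x^5 + 0.24*x^4 - 2.59*x^3 - 1.38*x^2 + 6.41*x - 6.27
(5) = 10*m^4 - 4*m^3 + 12*m^2 - 4*m + 2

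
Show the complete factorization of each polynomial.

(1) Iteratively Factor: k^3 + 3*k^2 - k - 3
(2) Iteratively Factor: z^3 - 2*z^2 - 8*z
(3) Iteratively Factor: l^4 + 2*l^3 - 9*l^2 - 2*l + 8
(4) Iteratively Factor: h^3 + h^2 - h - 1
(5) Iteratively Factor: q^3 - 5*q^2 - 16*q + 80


(1) = (k + 3)*(k^2 - 1) = (k - 1)*(k + 3)*(k + 1)
(2) = (z)*(z^2 - 2*z - 8) = z*(z - 4)*(z + 2)
(3) = (l - 2)*(l^3 + 4*l^2 - l - 4) = (l - 2)*(l - 1)*(l^2 + 5*l + 4) = (l - 2)*(l - 1)*(l + 4)*(l + 1)
(4) = (h + 1)*(h^2 - 1) = (h - 1)*(h + 1)*(h + 1)
(5) = (q - 4)*(q^2 - q - 20) = (q - 5)*(q - 4)*(q + 4)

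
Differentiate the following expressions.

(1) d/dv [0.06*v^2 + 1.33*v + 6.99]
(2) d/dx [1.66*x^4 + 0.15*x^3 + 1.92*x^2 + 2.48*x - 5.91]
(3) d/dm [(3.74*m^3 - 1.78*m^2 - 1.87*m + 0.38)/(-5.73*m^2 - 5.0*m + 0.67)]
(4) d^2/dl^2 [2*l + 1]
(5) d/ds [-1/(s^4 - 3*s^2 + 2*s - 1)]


(1) = 0.12*v + 1.33
(2) = 6.64*x^3 + 0.45*x^2 + 3.84*x + 2.48
(3) = (-21.4302*m^4 - 37.4*m^3 + 5.7023*m^2 + 1.9696*m + 0.6471)/(32.8329*m^4 + 57.3*m^3 + 17.3218*m^2 - 6.7*m + 0.4489)
(4) = 0
(5) = 2*(2*s^3 - 3*s + 1)/(s^4 - 3*s^2 + 2*s - 1)^2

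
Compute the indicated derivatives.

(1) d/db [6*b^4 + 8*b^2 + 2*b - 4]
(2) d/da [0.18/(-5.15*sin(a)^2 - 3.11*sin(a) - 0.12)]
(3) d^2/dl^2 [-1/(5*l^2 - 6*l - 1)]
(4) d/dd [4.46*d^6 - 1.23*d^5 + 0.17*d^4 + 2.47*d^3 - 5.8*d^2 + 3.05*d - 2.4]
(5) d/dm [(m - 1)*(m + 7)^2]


(1) = 24*b^3 + 16*b + 2
(2) = (1.854*sin(a) + 0.5598)*cos(a)/(5.15*sin(a)^2 + 3.11*sin(a) + 0.12)^2
(3) = 2*(-25*l^2 + 30*l + 4*(5*l - 3)^2 + 5)/(-5*l^2 + 6*l + 1)^3
(4) = 26.76*d^5 - 6.15*d^4 + 0.68*d^3 + 7.41*d^2 - 11.6*d + 3.05
(5) = (m + 7)*(3*m + 5)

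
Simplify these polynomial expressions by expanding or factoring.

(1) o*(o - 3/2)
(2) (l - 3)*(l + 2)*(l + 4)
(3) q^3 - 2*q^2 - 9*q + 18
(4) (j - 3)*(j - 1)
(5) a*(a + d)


(1) = o^2 - 3*o/2
(2) = l^3 + 3*l^2 - 10*l - 24
(3) = (q - 3)*(q - 2)*(q + 3)
(4) = j^2 - 4*j + 3
(5) = a^2 + a*d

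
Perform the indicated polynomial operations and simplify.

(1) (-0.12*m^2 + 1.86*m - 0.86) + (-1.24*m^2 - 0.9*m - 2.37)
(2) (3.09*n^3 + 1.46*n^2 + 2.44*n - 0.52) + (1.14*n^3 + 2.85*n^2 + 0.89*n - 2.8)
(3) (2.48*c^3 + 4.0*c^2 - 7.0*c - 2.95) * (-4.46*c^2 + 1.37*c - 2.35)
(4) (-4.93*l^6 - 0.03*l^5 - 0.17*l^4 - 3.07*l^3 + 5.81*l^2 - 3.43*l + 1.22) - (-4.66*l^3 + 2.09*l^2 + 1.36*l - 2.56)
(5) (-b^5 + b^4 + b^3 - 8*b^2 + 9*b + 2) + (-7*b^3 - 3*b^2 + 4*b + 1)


(1) = -1.36*m^2 + 0.96*m - 3.23
(2) = 4.23*n^3 + 4.31*n^2 + 3.33*n - 3.32
(3) = -11.0608*c^5 - 14.4424*c^4 + 30.872*c^3 - 5.833*c^2 + 12.4085*c + 6.9325
(4) = -4.93*l^6 - 0.03*l^5 - 0.17*l^4 + 1.59*l^3 + 3.72*l^2 - 4.79*l + 3.78
(5) = -b^5 + b^4 - 6*b^3 - 11*b^2 + 13*b + 3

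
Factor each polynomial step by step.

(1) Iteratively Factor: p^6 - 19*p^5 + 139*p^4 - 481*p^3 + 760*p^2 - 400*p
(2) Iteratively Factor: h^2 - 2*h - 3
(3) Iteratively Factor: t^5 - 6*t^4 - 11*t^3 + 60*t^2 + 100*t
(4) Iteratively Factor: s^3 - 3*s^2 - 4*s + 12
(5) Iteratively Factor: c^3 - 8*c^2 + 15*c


(1) = (p - 5)*(p^5 - 14*p^4 + 69*p^3 - 136*p^2 + 80*p) = (p - 5)*(p - 4)*(p^4 - 10*p^3 + 29*p^2 - 20*p) = (p - 5)*(p - 4)*(p - 1)*(p^3 - 9*p^2 + 20*p) = (p - 5)*(p - 4)^2*(p - 1)*(p^2 - 5*p) = (p - 5)^2*(p - 4)^2*(p - 1)*(p)
(2) = (h - 3)*(h + 1)
(3) = (t)*(t^4 - 6*t^3 - 11*t^2 + 60*t + 100) = t*(t - 5)*(t^3 - t^2 - 16*t - 20) = t*(t - 5)*(t + 2)*(t^2 - 3*t - 10) = t*(t - 5)*(t + 2)^2*(t - 5)
(4) = (s + 2)*(s^2 - 5*s + 6) = (s - 2)*(s + 2)*(s - 3)
(5) = (c)*(c^2 - 8*c + 15) = c*(c - 3)*(c - 5)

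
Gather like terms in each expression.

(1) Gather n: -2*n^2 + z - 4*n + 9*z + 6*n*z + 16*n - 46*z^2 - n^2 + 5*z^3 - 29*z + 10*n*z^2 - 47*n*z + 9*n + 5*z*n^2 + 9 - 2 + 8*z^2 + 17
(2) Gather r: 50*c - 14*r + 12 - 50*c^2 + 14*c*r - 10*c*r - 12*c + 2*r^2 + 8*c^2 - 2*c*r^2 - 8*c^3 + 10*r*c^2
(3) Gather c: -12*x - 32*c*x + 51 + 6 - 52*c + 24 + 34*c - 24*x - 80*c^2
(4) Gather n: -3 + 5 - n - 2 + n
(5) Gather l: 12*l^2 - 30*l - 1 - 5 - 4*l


(1) = n^2*(5*z - 3) + n*(10*z^2 - 41*z + 21) + 5*z^3 - 38*z^2 - 19*z + 24
(2) = -8*c^3 - 42*c^2 + 38*c + r^2*(2 - 2*c) + r*(10*c^2 + 4*c - 14) + 12
(3) = -80*c^2 + c*(-32*x - 18) - 36*x + 81
(4) = 0
(5) = 12*l^2 - 34*l - 6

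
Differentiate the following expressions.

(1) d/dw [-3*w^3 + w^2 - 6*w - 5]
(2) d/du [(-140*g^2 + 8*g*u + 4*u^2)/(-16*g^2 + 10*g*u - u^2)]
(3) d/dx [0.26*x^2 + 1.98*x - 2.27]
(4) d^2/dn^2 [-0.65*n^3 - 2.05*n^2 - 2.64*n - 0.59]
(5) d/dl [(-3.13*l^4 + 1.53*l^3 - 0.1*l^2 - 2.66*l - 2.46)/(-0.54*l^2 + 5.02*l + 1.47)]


(1) = -9*w^2 + 2*w - 6
(2) = 24*g*(53*g^2 - 17*g*u + 2*u^2)/(256*g^4 - 320*g^3*u + 132*g^2*u^2 - 20*g*u^3 + u^4)
(3) = 0.52*x + 1.98
(4) = -3.9*n - 4.1
(5) = (3.3804*l^5 - 47.964*l^4 - 3.0432*l^3 + 4.8089*l^2 - 2.9508*l + 8.439)/(0.2916*l^4 - 5.4216*l^3 + 23.6128*l^2 + 14.7588*l + 2.1609)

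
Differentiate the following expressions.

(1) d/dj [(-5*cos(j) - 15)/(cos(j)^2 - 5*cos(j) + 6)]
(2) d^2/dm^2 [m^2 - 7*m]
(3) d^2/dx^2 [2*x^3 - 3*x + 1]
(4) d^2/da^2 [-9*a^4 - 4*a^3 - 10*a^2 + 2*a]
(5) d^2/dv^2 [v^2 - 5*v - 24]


(1) = 5*(sin(j)^2 - 6*cos(j) + 20)*sin(j)/(cos(j)^2 - 5*cos(j) + 6)^2
(2) = 2
(3) = 12*x
(4) = -108*a^2 - 24*a - 20
(5) = 2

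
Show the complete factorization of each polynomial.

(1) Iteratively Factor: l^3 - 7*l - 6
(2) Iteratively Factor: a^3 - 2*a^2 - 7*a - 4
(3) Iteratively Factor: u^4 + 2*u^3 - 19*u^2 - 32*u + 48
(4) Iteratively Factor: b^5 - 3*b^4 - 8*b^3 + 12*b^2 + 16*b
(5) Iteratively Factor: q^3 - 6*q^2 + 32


(1) = (l + 1)*(l^2 - l - 6) = (l + 1)*(l + 2)*(l - 3)
(2) = (a - 4)*(a^2 + 2*a + 1) = (a - 4)*(a + 1)*(a + 1)
(3) = (u - 1)*(u^3 + 3*u^2 - 16*u - 48) = (u - 1)*(u + 4)*(u^2 - u - 12) = (u - 4)*(u - 1)*(u + 4)*(u + 3)
(4) = (b - 4)*(b^4 + b^3 - 4*b^2 - 4*b) = (b - 4)*(b + 1)*(b^3 - 4*b) = (b - 4)*(b - 2)*(b + 1)*(b^2 + 2*b) = b*(b - 4)*(b - 2)*(b + 1)*(b + 2)
(5) = (q + 2)*(q^2 - 8*q + 16) = (q - 4)*(q + 2)*(q - 4)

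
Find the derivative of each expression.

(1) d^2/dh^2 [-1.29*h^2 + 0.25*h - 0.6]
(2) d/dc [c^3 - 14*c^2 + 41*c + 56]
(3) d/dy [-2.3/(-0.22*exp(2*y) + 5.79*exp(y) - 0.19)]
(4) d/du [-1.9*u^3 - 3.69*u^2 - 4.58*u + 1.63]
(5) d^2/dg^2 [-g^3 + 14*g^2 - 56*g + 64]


(1) = -2.58000000000000
(2) = 3*c^2 - 28*c + 41
(3) = (13.317 - 1.012*exp(y))*exp(y)/(0.22*exp(2*y) - 5.79*exp(y) + 0.19)^2
(4) = -5.7*u^2 - 7.38*u - 4.58
(5) = 28 - 6*g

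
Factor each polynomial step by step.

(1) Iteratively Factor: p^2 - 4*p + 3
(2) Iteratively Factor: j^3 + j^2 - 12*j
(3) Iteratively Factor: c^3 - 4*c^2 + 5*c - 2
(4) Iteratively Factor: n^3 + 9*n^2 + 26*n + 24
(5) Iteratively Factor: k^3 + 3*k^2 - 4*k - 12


(1) = (p - 1)*(p - 3)
(2) = (j - 3)*(j^2 + 4*j) = (j - 3)*(j + 4)*(j)
(3) = (c - 1)*(c^2 - 3*c + 2) = (c - 2)*(c - 1)*(c - 1)
(4) = (n + 3)*(n^2 + 6*n + 8) = (n + 2)*(n + 3)*(n + 4)
(5) = (k - 2)*(k^2 + 5*k + 6) = (k - 2)*(k + 3)*(k + 2)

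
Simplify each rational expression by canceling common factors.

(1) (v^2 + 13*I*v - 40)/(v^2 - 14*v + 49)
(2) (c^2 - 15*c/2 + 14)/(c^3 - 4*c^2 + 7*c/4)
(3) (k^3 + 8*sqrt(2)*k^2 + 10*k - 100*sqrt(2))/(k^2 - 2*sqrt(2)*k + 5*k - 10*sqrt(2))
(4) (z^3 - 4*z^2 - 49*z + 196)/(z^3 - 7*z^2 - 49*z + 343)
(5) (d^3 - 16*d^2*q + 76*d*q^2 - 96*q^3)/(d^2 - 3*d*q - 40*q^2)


(1) = (v^2 + 13*I*v - 40)/(v^2 - 14*v + 49)
(2) = (2*c - 8)/(2*c^2 - c)
(3) = (k^2 + 10*sqrt(2)*k + 50)/(k + 5)
(4) = (z - 4)/(z - 7)
(5) = (d^2 - 8*d*q + 12*q^2)/(d + 5*q)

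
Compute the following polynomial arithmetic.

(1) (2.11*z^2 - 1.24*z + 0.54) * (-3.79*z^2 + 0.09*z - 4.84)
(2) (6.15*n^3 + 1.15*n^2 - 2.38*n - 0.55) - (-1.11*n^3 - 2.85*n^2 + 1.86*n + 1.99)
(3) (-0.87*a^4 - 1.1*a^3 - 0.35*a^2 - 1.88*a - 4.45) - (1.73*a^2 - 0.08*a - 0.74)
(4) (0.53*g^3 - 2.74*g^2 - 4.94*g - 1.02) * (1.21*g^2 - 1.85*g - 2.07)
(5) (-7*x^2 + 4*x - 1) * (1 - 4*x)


(1) = -7.9969*z^4 + 4.8895*z^3 - 12.3706*z^2 + 6.0502*z - 2.6136
(2) = 7.26*n^3 + 4.0*n^2 - 4.24*n - 2.54
(3) = -0.87*a^4 - 1.1*a^3 - 2.08*a^2 - 1.8*a - 3.71
(4) = 0.6413*g^5 - 4.2959*g^4 - 2.0055*g^3 + 13.5766*g^2 + 12.1128*g + 2.1114
(5) = 28*x^3 - 23*x^2 + 8*x - 1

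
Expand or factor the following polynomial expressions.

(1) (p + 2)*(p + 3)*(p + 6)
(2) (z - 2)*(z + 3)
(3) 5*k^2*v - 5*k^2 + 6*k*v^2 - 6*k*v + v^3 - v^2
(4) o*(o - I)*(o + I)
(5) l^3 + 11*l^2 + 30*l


(1) = p^3 + 11*p^2 + 36*p + 36
(2) = z^2 + z - 6
(3) = (k + v)*(5*k + v)*(v - 1)
(4) = o^3 + o
(5) = l*(l + 5)*(l + 6)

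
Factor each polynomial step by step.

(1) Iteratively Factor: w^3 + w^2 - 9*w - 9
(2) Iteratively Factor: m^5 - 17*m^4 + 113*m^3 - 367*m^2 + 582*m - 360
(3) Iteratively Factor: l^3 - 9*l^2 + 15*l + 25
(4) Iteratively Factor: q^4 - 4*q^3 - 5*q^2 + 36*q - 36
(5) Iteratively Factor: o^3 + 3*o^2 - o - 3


(1) = (w - 3)*(w^2 + 4*w + 3) = (w - 3)*(w + 3)*(w + 1)
(2) = (m - 2)*(m^4 - 15*m^3 + 83*m^2 - 201*m + 180) = (m - 3)*(m - 2)*(m^3 - 12*m^2 + 47*m - 60) = (m - 5)*(m - 3)*(m - 2)*(m^2 - 7*m + 12) = (m - 5)*(m - 4)*(m - 3)*(m - 2)*(m - 3)
(3) = (l - 5)*(l^2 - 4*l - 5) = (l - 5)^2*(l + 1)
(4) = (q - 3)*(q^3 - q^2 - 8*q + 12) = (q - 3)*(q - 2)*(q^2 + q - 6) = (q - 3)*(q - 2)*(q + 3)*(q - 2)
(5) = (o - 1)*(o^2 + 4*o + 3) = (o - 1)*(o + 1)*(o + 3)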